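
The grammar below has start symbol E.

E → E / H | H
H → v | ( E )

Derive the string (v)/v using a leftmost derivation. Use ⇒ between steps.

E ⇒ E/H   [E → E / H]
E/H ⇒ H/H   [E → H]
H/H ⇒ (E)/H   [H → ( E )]
(E)/H ⇒ (H)/H   [E → H]
(H)/H ⇒ (v)/H   [H → v]
(v)/H ⇒ (v)/v   [H → v]

E ⇒ E/H ⇒ H/H ⇒ (E)/H ⇒ (H)/H ⇒ (v)/H ⇒ (v)/v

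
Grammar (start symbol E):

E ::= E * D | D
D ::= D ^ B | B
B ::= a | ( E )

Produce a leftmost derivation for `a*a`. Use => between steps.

E => E*D => D*D => B*D => a*D => a*B => a*a

E => E*D   [E ::= E * D]
E*D => D*D   [E ::= D]
D*D => B*D   [D ::= B]
B*D => a*D   [B ::= a]
a*D => a*B   [D ::= B]
a*B => a*a   [B ::= a]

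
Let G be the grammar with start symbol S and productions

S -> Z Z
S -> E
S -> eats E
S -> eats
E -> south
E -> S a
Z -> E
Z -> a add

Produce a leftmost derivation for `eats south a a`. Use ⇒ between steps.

S ⇒ E ⇒ S a ⇒ E a ⇒ S a a ⇒ eats E a a ⇒ eats south a a

S ⇒ E   [S -> E]
E ⇒ S a   [E -> S a]
S a ⇒ E a   [S -> E]
E a ⇒ S a a   [E -> S a]
S a a ⇒ eats E a a   [S -> eats E]
eats E a a ⇒ eats south a a   [E -> south]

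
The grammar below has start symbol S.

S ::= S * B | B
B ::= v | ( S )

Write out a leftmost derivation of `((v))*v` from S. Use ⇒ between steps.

S ⇒ S*B   [S ::= S * B]
S*B ⇒ B*B   [S ::= B]
B*B ⇒ (S)*B   [B ::= ( S )]
(S)*B ⇒ (B)*B   [S ::= B]
(B)*B ⇒ ((S))*B   [B ::= ( S )]
((S))*B ⇒ ((B))*B   [S ::= B]
((B))*B ⇒ ((v))*B   [B ::= v]
((v))*B ⇒ ((v))*v   [B ::= v]

S ⇒ S*B ⇒ B*B ⇒ (S)*B ⇒ (B)*B ⇒ ((S))*B ⇒ ((B))*B ⇒ ((v))*B ⇒ ((v))*v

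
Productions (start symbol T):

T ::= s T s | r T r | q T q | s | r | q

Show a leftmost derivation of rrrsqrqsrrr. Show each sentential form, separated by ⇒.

T ⇒ rTr   [T ::= r T r]
rTr ⇒ rrTrr   [T ::= r T r]
rrTrr ⇒ rrrTrrr   [T ::= r T r]
rrrTrrr ⇒ rrrsTsrrr   [T ::= s T s]
rrrsTsrrr ⇒ rrrsqTqsrrr   [T ::= q T q]
rrrsqTqsrrr ⇒ rrrsqrqsrrr   [T ::= r]

T ⇒ rTr ⇒ rrTrr ⇒ rrrTrrr ⇒ rrrsTsrrr ⇒ rrrsqTqsrrr ⇒ rrrsqrqsrrr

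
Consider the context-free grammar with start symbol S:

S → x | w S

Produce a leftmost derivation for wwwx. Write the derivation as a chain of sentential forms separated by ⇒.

S ⇒ wS   [S → w S]
wS ⇒ wwS   [S → w S]
wwS ⇒ wwwS   [S → w S]
wwwS ⇒ wwwx   [S → x]

S ⇒ wS ⇒ wwS ⇒ wwwS ⇒ wwwx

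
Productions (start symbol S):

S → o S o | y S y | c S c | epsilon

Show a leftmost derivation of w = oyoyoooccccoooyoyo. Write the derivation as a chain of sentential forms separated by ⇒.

S⇒oSo⇒oySyo⇒oyoSoyo⇒oyoySyoyo⇒oyoyoSoyoyo⇒oyoyooSooyoyo⇒oyoyoooSoooyoyo⇒oyoyooocScoooyoyo⇒oyoyoooccSccoooyoyo⇒oyoyoooccccoooyoyo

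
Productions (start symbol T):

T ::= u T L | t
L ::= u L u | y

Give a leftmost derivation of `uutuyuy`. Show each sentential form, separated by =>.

T => uTL => uuTLL => uutLL => uutuLuL => uutuyuL => uutuyuy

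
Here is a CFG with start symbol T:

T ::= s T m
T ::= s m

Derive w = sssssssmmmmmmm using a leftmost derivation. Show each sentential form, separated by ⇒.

T ⇒ sTm ⇒ ssTmm ⇒ sssTmmm ⇒ ssssTmmmm ⇒ sssssTmmmmm ⇒ ssssssTmmmmmm ⇒ sssssssmmmmmmm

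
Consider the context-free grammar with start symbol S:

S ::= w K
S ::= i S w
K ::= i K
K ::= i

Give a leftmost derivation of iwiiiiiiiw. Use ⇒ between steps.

S ⇒ iSw ⇒ iwKw ⇒ iwiKw ⇒ iwiiKw ⇒ iwiiiKw ⇒ iwiiiiKw ⇒ iwiiiiiKw ⇒ iwiiiiiiKw ⇒ iwiiiiiiiw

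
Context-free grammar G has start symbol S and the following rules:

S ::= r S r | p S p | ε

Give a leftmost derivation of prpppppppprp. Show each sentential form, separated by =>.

S=>pSp=>prSrp=>prpSprp=>prppSpprp=>prpppSppprp=>prppppSpppprp=>prpppppppprp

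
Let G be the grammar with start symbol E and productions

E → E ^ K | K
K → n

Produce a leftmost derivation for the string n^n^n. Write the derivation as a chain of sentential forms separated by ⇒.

E ⇒ E^K ⇒ E^K^K ⇒ K^K^K ⇒ n^K^K ⇒ n^n^K ⇒ n^n^n

E ⇒ E^K   [E → E ^ K]
E^K ⇒ E^K^K   [E → E ^ K]
E^K^K ⇒ K^K^K   [E → K]
K^K^K ⇒ n^K^K   [K → n]
n^K^K ⇒ n^n^K   [K → n]
n^n^K ⇒ n^n^n   [K → n]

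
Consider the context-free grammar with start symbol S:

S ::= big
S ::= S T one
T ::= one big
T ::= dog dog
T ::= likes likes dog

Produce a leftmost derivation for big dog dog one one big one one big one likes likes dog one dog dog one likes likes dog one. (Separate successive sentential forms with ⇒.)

S ⇒ S T one ⇒ S T one T one ⇒ S T one T one T one ⇒ S T one T one T one T one ⇒ S T one T one T one T one T one ⇒ S T one T one T one T one T one T one ⇒ big T one T one T one T one T one T one ⇒ big dog dog one T one T one T one T one T one ⇒ big dog dog one one big one T one T one T one T one ⇒ big dog dog one one big one one big one T one T one T one ⇒ big dog dog one one big one one big one likes likes dog one T one T one ⇒ big dog dog one one big one one big one likes likes dog one dog dog one T one ⇒ big dog dog one one big one one big one likes likes dog one dog dog one likes likes dog one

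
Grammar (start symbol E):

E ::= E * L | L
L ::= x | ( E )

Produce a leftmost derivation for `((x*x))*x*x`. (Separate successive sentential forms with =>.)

E => E*L   [E ::= E * L]
E*L => E*L*L   [E ::= E * L]
E*L*L => L*L*L   [E ::= L]
L*L*L => (E)*L*L   [L ::= ( E )]
(E)*L*L => (L)*L*L   [E ::= L]
(L)*L*L => ((E))*L*L   [L ::= ( E )]
((E))*L*L => ((E*L))*L*L   [E ::= E * L]
((E*L))*L*L => ((L*L))*L*L   [E ::= L]
((L*L))*L*L => ((x*L))*L*L   [L ::= x]
((x*L))*L*L => ((x*x))*L*L   [L ::= x]
((x*x))*L*L => ((x*x))*x*L   [L ::= x]
((x*x))*x*L => ((x*x))*x*x   [L ::= x]

E => E*L => E*L*L => L*L*L => (E)*L*L => (L)*L*L => ((E))*L*L => ((E*L))*L*L => ((L*L))*L*L => ((x*L))*L*L => ((x*x))*L*L => ((x*x))*x*L => ((x*x))*x*x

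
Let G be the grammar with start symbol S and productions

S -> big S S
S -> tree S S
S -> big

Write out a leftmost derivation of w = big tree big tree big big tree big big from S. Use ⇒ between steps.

S ⇒ big S S ⇒ big tree S S S ⇒ big tree big S S ⇒ big tree big tree S S S ⇒ big tree big tree big S S ⇒ big tree big tree big big S ⇒ big tree big tree big big tree S S ⇒ big tree big tree big big tree big S ⇒ big tree big tree big big tree big big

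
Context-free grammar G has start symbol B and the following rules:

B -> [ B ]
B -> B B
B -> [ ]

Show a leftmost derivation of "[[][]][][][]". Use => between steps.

B => BB => BBB => BBBB => [B]BBB => [BB]BBB => [[]B]BBB => [[][]]BBB => [[][]][]BB => [[][]][][]B => [[][]][][][]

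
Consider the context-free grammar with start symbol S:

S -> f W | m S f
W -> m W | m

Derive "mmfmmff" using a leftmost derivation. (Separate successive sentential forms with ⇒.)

S ⇒ mSf ⇒ mmSff ⇒ mmfWff ⇒ mmfmWff ⇒ mmfmmff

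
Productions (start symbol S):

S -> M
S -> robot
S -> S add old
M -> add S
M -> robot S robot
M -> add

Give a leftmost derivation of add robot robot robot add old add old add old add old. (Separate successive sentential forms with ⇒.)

S ⇒ S add old ⇒ S add old add old ⇒ S add old add old add old ⇒ M add old add old add old ⇒ add S add old add old add old ⇒ add S add old add old add old add old ⇒ add M add old add old add old add old ⇒ add robot S robot add old add old add old add old ⇒ add robot robot robot add old add old add old add old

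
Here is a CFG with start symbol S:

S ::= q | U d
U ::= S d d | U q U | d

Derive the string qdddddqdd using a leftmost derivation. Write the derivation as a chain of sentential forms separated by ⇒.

S ⇒ Ud ⇒ UqUd ⇒ SddqUd ⇒ UdddqUd ⇒ SdddddqUd ⇒ qdddddqUd ⇒ qdddddqdd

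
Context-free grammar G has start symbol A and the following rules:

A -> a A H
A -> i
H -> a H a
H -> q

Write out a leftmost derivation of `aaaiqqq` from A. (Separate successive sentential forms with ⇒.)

A ⇒ aAH   [A -> a A H]
aAH ⇒ aaAHH   [A -> a A H]
aaAHH ⇒ aaaAHHH   [A -> a A H]
aaaAHHH ⇒ aaaiHHH   [A -> i]
aaaiHHH ⇒ aaaiqHH   [H -> q]
aaaiqHH ⇒ aaaiqqH   [H -> q]
aaaiqqH ⇒ aaaiqqq   [H -> q]

A ⇒ aAH ⇒ aaAHH ⇒ aaaAHHH ⇒ aaaiHHH ⇒ aaaiqHH ⇒ aaaiqqH ⇒ aaaiqqq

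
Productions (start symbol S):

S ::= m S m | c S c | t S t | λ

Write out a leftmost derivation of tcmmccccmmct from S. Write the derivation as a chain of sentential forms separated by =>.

S => tSt => tcSct => tcmSmct => tcmmSmmct => tcmmcScmmct => tcmmccSccmmct => tcmmccccmmct

S => tSt   [S ::= t S t]
tSt => tcSct   [S ::= c S c]
tcSct => tcmSmct   [S ::= m S m]
tcmSmct => tcmmSmmct   [S ::= m S m]
tcmmSmmct => tcmmcScmmct   [S ::= c S c]
tcmmcScmmct => tcmmccSccmmct   [S ::= c S c]
tcmmccSccmmct => tcmmccccmmct   [S ::= λ]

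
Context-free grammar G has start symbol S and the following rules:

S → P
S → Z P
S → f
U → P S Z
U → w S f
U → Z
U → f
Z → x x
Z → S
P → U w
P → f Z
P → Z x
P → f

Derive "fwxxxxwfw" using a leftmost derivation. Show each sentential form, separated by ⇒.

S ⇒ ZP ⇒ SP ⇒ fP ⇒ fUw ⇒ fwSfw ⇒ fwZPfw ⇒ fwxxPfw ⇒ fwxxUwfw ⇒ fwxxZwfw ⇒ fwxxxxwfw

S ⇒ ZP   [S → Z P]
ZP ⇒ SP   [Z → S]
SP ⇒ fP   [S → f]
fP ⇒ fUw   [P → U w]
fUw ⇒ fwSfw   [U → w S f]
fwSfw ⇒ fwZPfw   [S → Z P]
fwZPfw ⇒ fwxxPfw   [Z → x x]
fwxxPfw ⇒ fwxxUwfw   [P → U w]
fwxxUwfw ⇒ fwxxZwfw   [U → Z]
fwxxZwfw ⇒ fwxxxxwfw   [Z → x x]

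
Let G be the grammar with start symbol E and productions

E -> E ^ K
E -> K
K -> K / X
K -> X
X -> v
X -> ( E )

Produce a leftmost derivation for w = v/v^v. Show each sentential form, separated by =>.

E=>E^K=>K^K=>K/X^K=>X/X^K=>v/X^K=>v/v^K=>v/v^X=>v/v^v

E => E^K   [E -> E ^ K]
E^K => K^K   [E -> K]
K^K => K/X^K   [K -> K / X]
K/X^K => X/X^K   [K -> X]
X/X^K => v/X^K   [X -> v]
v/X^K => v/v^K   [X -> v]
v/v^K => v/v^X   [K -> X]
v/v^X => v/v^v   [X -> v]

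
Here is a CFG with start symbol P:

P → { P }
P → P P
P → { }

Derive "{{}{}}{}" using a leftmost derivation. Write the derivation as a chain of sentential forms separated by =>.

P=>PP=>{P}P=>{PP}P=>{{}P}P=>{{}{}}P=>{{}{}}{}

P => PP   [P → P P]
PP => {P}P   [P → { P }]
{P}P => {PP}P   [P → P P]
{PP}P => {{}P}P   [P → { }]
{{}P}P => {{}{}}P   [P → { }]
{{}{}}P => {{}{}}{}   [P → { }]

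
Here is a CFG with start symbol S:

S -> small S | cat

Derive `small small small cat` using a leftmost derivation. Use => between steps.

S => small S => small small S => small small small S => small small small cat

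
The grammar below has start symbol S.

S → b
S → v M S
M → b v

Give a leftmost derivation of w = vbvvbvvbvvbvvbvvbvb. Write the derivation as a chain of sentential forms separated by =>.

S => vMS => vbvS => vbvvMS => vbvvbvS => vbvvbvvMS => vbvvbvvbvS => vbvvbvvbvvMS => vbvvbvvbvvbvS => vbvvbvvbvvbvvMS => vbvvbvvbvvbvvbvS => vbvvbvvbvvbvvbvvMS => vbvvbvvbvvbvvbvvbvS => vbvvbvvbvvbvvbvvbvb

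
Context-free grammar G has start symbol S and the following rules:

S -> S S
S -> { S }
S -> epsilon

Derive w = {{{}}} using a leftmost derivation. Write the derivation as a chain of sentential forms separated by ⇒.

S⇒{S}⇒{SS}⇒{SSS}⇒{SSSS}⇒{{S}SSS}⇒{{SS}SSS}⇒{{{S}S}SSS}⇒{{{}S}SSS}⇒{{{}}SSS}⇒{{{}}SS}⇒{{{}}S}⇒{{{}}}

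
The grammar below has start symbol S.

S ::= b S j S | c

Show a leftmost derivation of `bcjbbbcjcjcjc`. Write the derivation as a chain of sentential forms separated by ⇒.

S⇒bSjS⇒bcjS⇒bcjbSjS⇒bcjbbSjSjS⇒bcjbbbSjSjSjS⇒bcjbbbcjSjSjS⇒bcjbbbcjcjSjS⇒bcjbbbcjcjcjS⇒bcjbbbcjcjcjc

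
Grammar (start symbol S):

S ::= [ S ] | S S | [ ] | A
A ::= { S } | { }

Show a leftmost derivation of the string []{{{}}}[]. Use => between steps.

S => SS   [S ::= S S]
SS => SSS   [S ::= S S]
SSS => []SS   [S ::= [ ]]
[]SS => []AS   [S ::= A]
[]AS => []{S}S   [A ::= { S }]
[]{S}S => []{A}S   [S ::= A]
[]{A}S => []{{S}}S   [A ::= { S }]
[]{{S}}S => []{{A}}S   [S ::= A]
[]{{A}}S => []{{{}}}S   [A ::= { }]
[]{{{}}}S => []{{{}}}[]   [S ::= [ ]]

S=>SS=>SSS=>[]SS=>[]AS=>[]{S}S=>[]{A}S=>[]{{S}}S=>[]{{A}}S=>[]{{{}}}S=>[]{{{}}}[]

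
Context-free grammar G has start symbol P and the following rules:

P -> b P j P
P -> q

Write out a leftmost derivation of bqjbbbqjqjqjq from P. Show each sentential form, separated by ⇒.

P ⇒ bPjP   [P -> b P j P]
bPjP ⇒ bqjP   [P -> q]
bqjP ⇒ bqjbPjP   [P -> b P j P]
bqjbPjP ⇒ bqjbbPjPjP   [P -> b P j P]
bqjbbPjPjP ⇒ bqjbbbPjPjPjP   [P -> b P j P]
bqjbbbPjPjPjP ⇒ bqjbbbqjPjPjP   [P -> q]
bqjbbbqjPjPjP ⇒ bqjbbbqjqjPjP   [P -> q]
bqjbbbqjqjPjP ⇒ bqjbbbqjqjqjP   [P -> q]
bqjbbbqjqjqjP ⇒ bqjbbbqjqjqjq   [P -> q]

P⇒bPjP⇒bqjP⇒bqjbPjP⇒bqjbbPjPjP⇒bqjbbbPjPjPjP⇒bqjbbbqjPjPjP⇒bqjbbbqjqjPjP⇒bqjbbbqjqjqjP⇒bqjbbbqjqjqjq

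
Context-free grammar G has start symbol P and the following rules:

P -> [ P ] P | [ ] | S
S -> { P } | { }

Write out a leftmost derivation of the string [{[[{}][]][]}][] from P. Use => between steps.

P=>[P]P=>[S]P=>[{P}]P=>[{[P]P}]P=>[{[[P]P]P}]P=>[{[[S]P]P}]P=>[{[[{}]P]P}]P=>[{[[{}][]]P}]P=>[{[[{}][]][]}]P=>[{[[{}][]][]}][]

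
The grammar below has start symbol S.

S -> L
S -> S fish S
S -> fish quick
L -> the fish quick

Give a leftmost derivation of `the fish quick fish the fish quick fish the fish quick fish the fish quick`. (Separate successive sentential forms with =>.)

S => S fish S   [S -> S fish S]
S fish S => S fish S fish S   [S -> S fish S]
S fish S fish S => S fish S fish S fish S   [S -> S fish S]
S fish S fish S fish S => L fish S fish S fish S   [S -> L]
L fish S fish S fish S => the fish quick fish S fish S fish S   [L -> the fish quick]
the fish quick fish S fish S fish S => the fish quick fish L fish S fish S   [S -> L]
the fish quick fish L fish S fish S => the fish quick fish the fish quick fish S fish S   [L -> the fish quick]
the fish quick fish the fish quick fish S fish S => the fish quick fish the fish quick fish L fish S   [S -> L]
the fish quick fish the fish quick fish L fish S => the fish quick fish the fish quick fish the fish quick fish S   [L -> the fish quick]
the fish quick fish the fish quick fish the fish quick fish S => the fish quick fish the fish quick fish the fish quick fish L   [S -> L]
the fish quick fish the fish quick fish the fish quick fish L => the fish quick fish the fish quick fish the fish quick fish the fish quick   [L -> the fish quick]

S => S fish S => S fish S fish S => S fish S fish S fish S => L fish S fish S fish S => the fish quick fish S fish S fish S => the fish quick fish L fish S fish S => the fish quick fish the fish quick fish S fish S => the fish quick fish the fish quick fish L fish S => the fish quick fish the fish quick fish the fish quick fish S => the fish quick fish the fish quick fish the fish quick fish L => the fish quick fish the fish quick fish the fish quick fish the fish quick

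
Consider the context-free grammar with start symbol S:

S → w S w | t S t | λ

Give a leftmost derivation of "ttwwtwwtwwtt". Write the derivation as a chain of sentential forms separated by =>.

S => tSt => ttStt => ttwSwtt => ttwwSwwtt => ttwwtStwwtt => ttwwtwSwtwwtt => ttwwtwwtwwtt

S => tSt   [S → t S t]
tSt => ttStt   [S → t S t]
ttStt => ttwSwtt   [S → w S w]
ttwSwtt => ttwwSwwtt   [S → w S w]
ttwwSwwtt => ttwwtStwwtt   [S → t S t]
ttwwtStwwtt => ttwwtwSwtwwtt   [S → w S w]
ttwwtwSwtwwtt => ttwwtwwtwwtt   [S → λ]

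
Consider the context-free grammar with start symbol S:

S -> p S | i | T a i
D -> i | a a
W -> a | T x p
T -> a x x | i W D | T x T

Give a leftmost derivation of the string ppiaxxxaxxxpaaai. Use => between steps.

S=>pS=>ppS=>ppTai=>ppiWDai=>ppiTxpDai=>ppiTxTxpDai=>ppiaxxxTxpDai=>ppiaxxxaxxxpDai=>ppiaxxxaxxxpaaai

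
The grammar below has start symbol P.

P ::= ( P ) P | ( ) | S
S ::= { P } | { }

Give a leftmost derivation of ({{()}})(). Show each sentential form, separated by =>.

P => (P)P   [P ::= ( P ) P]
(P)P => (S)P   [P ::= S]
(S)P => ({P})P   [S ::= { P }]
({P})P => ({S})P   [P ::= S]
({S})P => ({{P}})P   [S ::= { P }]
({{P}})P => ({{()}})P   [P ::= ( )]
({{()}})P => ({{()}})()   [P ::= ( )]

P => (P)P => (S)P => ({P})P => ({S})P => ({{P}})P => ({{()}})P => ({{()}})()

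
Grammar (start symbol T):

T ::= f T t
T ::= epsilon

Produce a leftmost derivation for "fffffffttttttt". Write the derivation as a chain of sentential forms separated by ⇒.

T ⇒ fTt ⇒ ffTtt ⇒ fffTttt ⇒ ffffTtttt ⇒ fffffTttttt ⇒ ffffffTtttttt ⇒ fffffffTttttttt ⇒ fffffffttttttt

T ⇒ fTt   [T ::= f T t]
fTt ⇒ ffTtt   [T ::= f T t]
ffTtt ⇒ fffTttt   [T ::= f T t]
fffTttt ⇒ ffffTtttt   [T ::= f T t]
ffffTtttt ⇒ fffffTttttt   [T ::= f T t]
fffffTttttt ⇒ ffffffTtttttt   [T ::= f T t]
ffffffTtttttt ⇒ fffffffTttttttt   [T ::= f T t]
fffffffTttttttt ⇒ fffffffttttttt   [T ::= epsilon]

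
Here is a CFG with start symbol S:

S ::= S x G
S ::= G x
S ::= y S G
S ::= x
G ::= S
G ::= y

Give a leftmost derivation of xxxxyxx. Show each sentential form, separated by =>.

S => Gx => Sx => Gxx => Sxx => SxGxx => SxGxGxx => xxGxGxx => xxSxGxx => xxxxGxx => xxxxyxx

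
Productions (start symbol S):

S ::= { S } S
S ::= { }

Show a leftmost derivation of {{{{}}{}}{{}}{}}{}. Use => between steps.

S => {S}S => {{S}S}S => {{{S}S}S}S => {{{{}}S}S}S => {{{{}}{}}S}S => {{{{}}{}}{S}S}S => {{{{}}{}}{{}}S}S => {{{{}}{}}{{}}{}}S => {{{{}}{}}{{}}{}}{}

S => {S}S   [S ::= { S } S]
{S}S => {{S}S}S   [S ::= { S } S]
{{S}S}S => {{{S}S}S}S   [S ::= { S } S]
{{{S}S}S}S => {{{{}}S}S}S   [S ::= { }]
{{{{}}S}S}S => {{{{}}{}}S}S   [S ::= { }]
{{{{}}{}}S}S => {{{{}}{}}{S}S}S   [S ::= { S } S]
{{{{}}{}}{S}S}S => {{{{}}{}}{{}}S}S   [S ::= { }]
{{{{}}{}}{{}}S}S => {{{{}}{}}{{}}{}}S   [S ::= { }]
{{{{}}{}}{{}}{}}S => {{{{}}{}}{{}}{}}{}   [S ::= { }]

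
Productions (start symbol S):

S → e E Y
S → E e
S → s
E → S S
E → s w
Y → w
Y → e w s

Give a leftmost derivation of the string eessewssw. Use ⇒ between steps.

S ⇒ eEY ⇒ eSSY ⇒ eeEYSY ⇒ eeSSYSY ⇒ eesSYSY ⇒ eessYSY ⇒ eessewsSY ⇒ eessewssY ⇒ eessewssw

S ⇒ eEY   [S → e E Y]
eEY ⇒ eSSY   [E → S S]
eSSY ⇒ eeEYSY   [S → e E Y]
eeEYSY ⇒ eeSSYSY   [E → S S]
eeSSYSY ⇒ eesSYSY   [S → s]
eesSYSY ⇒ eessYSY   [S → s]
eessYSY ⇒ eessewsSY   [Y → e w s]
eessewsSY ⇒ eessewssY   [S → s]
eessewssY ⇒ eessewssw   [Y → w]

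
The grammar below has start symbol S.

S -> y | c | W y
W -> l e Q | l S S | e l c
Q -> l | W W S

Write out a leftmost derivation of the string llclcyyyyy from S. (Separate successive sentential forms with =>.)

S=>Wy=>lSSy=>lWySy=>llSSySy=>llcSySy=>llcWyySy=>llclSSyySy=>llclcSyySy=>llclcyyySy=>llclcyyyyy

S => Wy   [S -> W y]
Wy => lSSy   [W -> l S S]
lSSy => lWySy   [S -> W y]
lWySy => llSSySy   [W -> l S S]
llSSySy => llcSySy   [S -> c]
llcSySy => llcWyySy   [S -> W y]
llcWyySy => llclSSyySy   [W -> l S S]
llclSSyySy => llclcSyySy   [S -> c]
llclcSyySy => llclcyyySy   [S -> y]
llclcyyySy => llclcyyyyy   [S -> y]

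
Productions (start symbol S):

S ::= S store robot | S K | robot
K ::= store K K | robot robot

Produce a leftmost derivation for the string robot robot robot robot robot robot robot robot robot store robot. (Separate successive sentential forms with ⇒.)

S ⇒ S store robot ⇒ S K store robot ⇒ S K K store robot ⇒ S K K K store robot ⇒ S K K K K store robot ⇒ robot K K K K store robot ⇒ robot robot robot K K K store robot ⇒ robot robot robot robot robot K K store robot ⇒ robot robot robot robot robot robot robot K store robot ⇒ robot robot robot robot robot robot robot robot robot store robot

S ⇒ S store robot   [S ::= S store robot]
S store robot ⇒ S K store robot   [S ::= S K]
S K store robot ⇒ S K K store robot   [S ::= S K]
S K K store robot ⇒ S K K K store robot   [S ::= S K]
S K K K store robot ⇒ S K K K K store robot   [S ::= S K]
S K K K K store robot ⇒ robot K K K K store robot   [S ::= robot]
robot K K K K store robot ⇒ robot robot robot K K K store robot   [K ::= robot robot]
robot robot robot K K K store robot ⇒ robot robot robot robot robot K K store robot   [K ::= robot robot]
robot robot robot robot robot K K store robot ⇒ robot robot robot robot robot robot robot K store robot   [K ::= robot robot]
robot robot robot robot robot robot robot K store robot ⇒ robot robot robot robot robot robot robot robot robot store robot   [K ::= robot robot]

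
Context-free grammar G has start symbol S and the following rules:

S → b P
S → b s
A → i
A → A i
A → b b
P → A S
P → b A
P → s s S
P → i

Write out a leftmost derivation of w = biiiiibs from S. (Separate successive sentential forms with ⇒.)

S ⇒ bP   [S → b P]
bP ⇒ bAS   [P → A S]
bAS ⇒ bAiS   [A → A i]
bAiS ⇒ bAiiS   [A → A i]
bAiiS ⇒ bAiiiS   [A → A i]
bAiiiS ⇒ bAiiiiS   [A → A i]
bAiiiiS ⇒ biiiiiS   [A → i]
biiiiiS ⇒ biiiiibs   [S → b s]

S ⇒ bP ⇒ bAS ⇒ bAiS ⇒ bAiiS ⇒ bAiiiS ⇒ bAiiiiS ⇒ biiiiiS ⇒ biiiiibs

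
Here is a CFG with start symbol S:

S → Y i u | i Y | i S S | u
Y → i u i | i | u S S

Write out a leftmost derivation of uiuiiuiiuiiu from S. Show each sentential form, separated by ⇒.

S ⇒ Yiu ⇒ uSSiu ⇒ uYiuSiu ⇒ uiuiiuSiu ⇒ uiuiiuiYiu ⇒ uiuiiuiiuiiu

S ⇒ Yiu   [S → Y i u]
Yiu ⇒ uSSiu   [Y → u S S]
uSSiu ⇒ uYiuSiu   [S → Y i u]
uYiuSiu ⇒ uiuiiuSiu   [Y → i u i]
uiuiiuSiu ⇒ uiuiiuiYiu   [S → i Y]
uiuiiuiYiu ⇒ uiuiiuiiuiiu   [Y → i u i]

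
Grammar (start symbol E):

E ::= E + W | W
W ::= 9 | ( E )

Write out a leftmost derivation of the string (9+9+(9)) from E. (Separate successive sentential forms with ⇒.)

E ⇒ W   [E ::= W]
W ⇒ (E)   [W ::= ( E )]
(E) ⇒ (E+W)   [E ::= E + W]
(E+W) ⇒ (E+W+W)   [E ::= E + W]
(E+W+W) ⇒ (W+W+W)   [E ::= W]
(W+W+W) ⇒ (9+W+W)   [W ::= 9]
(9+W+W) ⇒ (9+9+W)   [W ::= 9]
(9+9+W) ⇒ (9+9+(E))   [W ::= ( E )]
(9+9+(E)) ⇒ (9+9+(W))   [E ::= W]
(9+9+(W)) ⇒ (9+9+(9))   [W ::= 9]

E ⇒ W ⇒ (E) ⇒ (E+W) ⇒ (E+W+W) ⇒ (W+W+W) ⇒ (9+W+W) ⇒ (9+9+W) ⇒ (9+9+(E)) ⇒ (9+9+(W)) ⇒ (9+9+(9))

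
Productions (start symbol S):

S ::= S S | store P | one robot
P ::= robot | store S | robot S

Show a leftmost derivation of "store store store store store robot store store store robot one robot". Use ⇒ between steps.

S ⇒ store P   [S ::= store P]
store P ⇒ store store S   [P ::= store S]
store store S ⇒ store store store P   [S ::= store P]
store store store P ⇒ store store store store S   [P ::= store S]
store store store store S ⇒ store store store store store P   [S ::= store P]
store store store store store P ⇒ store store store store store robot S   [P ::= robot S]
store store store store store robot S ⇒ store store store store store robot store P   [S ::= store P]
store store store store store robot store P ⇒ store store store store store robot store store S   [P ::= store S]
store store store store store robot store store S ⇒ store store store store store robot store store S S   [S ::= S S]
store store store store store robot store store S S ⇒ store store store store store robot store store store P S   [S ::= store P]
store store store store store robot store store store P S ⇒ store store store store store robot store store store robot S   [P ::= robot]
store store store store store robot store store store robot S ⇒ store store store store store robot store store store robot one robot   [S ::= one robot]

S ⇒ store P ⇒ store store S ⇒ store store store P ⇒ store store store store S ⇒ store store store store store P ⇒ store store store store store robot S ⇒ store store store store store robot store P ⇒ store store store store store robot store store S ⇒ store store store store store robot store store S S ⇒ store store store store store robot store store store P S ⇒ store store store store store robot store store store robot S ⇒ store store store store store robot store store store robot one robot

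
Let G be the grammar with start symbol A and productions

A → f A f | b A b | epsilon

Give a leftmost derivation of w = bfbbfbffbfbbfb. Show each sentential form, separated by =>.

A => bAb => bfAfb => bfbAbfb => bfbbAbbfb => bfbbfAfbbfb => bfbbfbAbfbbfb => bfbbfbfAfbfbbfb => bfbbfbffbfbbfb

A => bAb   [A → b A b]
bAb => bfAfb   [A → f A f]
bfAfb => bfbAbfb   [A → b A b]
bfbAbfb => bfbbAbbfb   [A → b A b]
bfbbAbbfb => bfbbfAfbbfb   [A → f A f]
bfbbfAfbbfb => bfbbfbAbfbbfb   [A → b A b]
bfbbfbAbfbbfb => bfbbfbfAfbfbbfb   [A → f A f]
bfbbfbfAfbfbbfb => bfbbfbffbfbbfb   [A → epsilon]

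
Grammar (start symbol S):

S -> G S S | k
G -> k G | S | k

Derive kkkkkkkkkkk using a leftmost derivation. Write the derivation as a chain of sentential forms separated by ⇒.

S ⇒ GSS ⇒ kGSS ⇒ kkGSS ⇒ kkkGSS ⇒ kkkkSS ⇒ kkkkGSSS ⇒ kkkkkGSSS ⇒ kkkkkkGSSS ⇒ kkkkkkkGSSS ⇒ kkkkkkkkSSS ⇒ kkkkkkkkkSS ⇒ kkkkkkkkkkS ⇒ kkkkkkkkkkk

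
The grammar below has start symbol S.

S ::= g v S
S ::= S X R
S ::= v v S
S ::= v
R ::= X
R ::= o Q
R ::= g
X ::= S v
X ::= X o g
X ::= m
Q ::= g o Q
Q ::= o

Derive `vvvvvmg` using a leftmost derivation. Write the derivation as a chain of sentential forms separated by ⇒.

S ⇒ SXR ⇒ vvSXR ⇒ vvvvSXR ⇒ vvvvvXR ⇒ vvvvvmR ⇒ vvvvvmg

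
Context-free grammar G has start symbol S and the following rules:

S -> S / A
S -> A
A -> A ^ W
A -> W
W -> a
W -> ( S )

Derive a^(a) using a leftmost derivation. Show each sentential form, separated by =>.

S=>A=>A^W=>W^W=>a^W=>a^(S)=>a^(A)=>a^(W)=>a^(a)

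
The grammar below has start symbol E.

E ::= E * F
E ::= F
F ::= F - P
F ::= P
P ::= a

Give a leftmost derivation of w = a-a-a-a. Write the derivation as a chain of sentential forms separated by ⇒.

E ⇒ F ⇒ F-P ⇒ F-P-P ⇒ F-P-P-P ⇒ P-P-P-P ⇒ a-P-P-P ⇒ a-a-P-P ⇒ a-a-a-P ⇒ a-a-a-a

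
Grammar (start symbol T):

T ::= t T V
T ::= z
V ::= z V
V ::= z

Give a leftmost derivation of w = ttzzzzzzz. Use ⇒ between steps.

T ⇒ tTV   [T ::= t T V]
tTV ⇒ ttTVV   [T ::= t T V]
ttTVV ⇒ ttzVV   [T ::= z]
ttzVV ⇒ ttzzVV   [V ::= z V]
ttzzVV ⇒ ttzzzV   [V ::= z]
ttzzzV ⇒ ttzzzzV   [V ::= z V]
ttzzzzV ⇒ ttzzzzzV   [V ::= z V]
ttzzzzzV ⇒ ttzzzzzzV   [V ::= z V]
ttzzzzzzV ⇒ ttzzzzzzz   [V ::= z]

T ⇒ tTV ⇒ ttTVV ⇒ ttzVV ⇒ ttzzVV ⇒ ttzzzV ⇒ ttzzzzV ⇒ ttzzzzzV ⇒ ttzzzzzzV ⇒ ttzzzzzzz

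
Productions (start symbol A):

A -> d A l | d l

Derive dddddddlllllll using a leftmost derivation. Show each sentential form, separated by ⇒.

A ⇒ dAl ⇒ ddAll ⇒ dddAlll ⇒ ddddAllll ⇒ dddddAlllll ⇒ ddddddAllllll ⇒ dddddddlllllll

A ⇒ dAl   [A -> d A l]
dAl ⇒ ddAll   [A -> d A l]
ddAll ⇒ dddAlll   [A -> d A l]
dddAlll ⇒ ddddAllll   [A -> d A l]
ddddAllll ⇒ dddddAlllll   [A -> d A l]
dddddAlllll ⇒ ddddddAllllll   [A -> d A l]
ddddddAllllll ⇒ dddddddlllllll   [A -> d l]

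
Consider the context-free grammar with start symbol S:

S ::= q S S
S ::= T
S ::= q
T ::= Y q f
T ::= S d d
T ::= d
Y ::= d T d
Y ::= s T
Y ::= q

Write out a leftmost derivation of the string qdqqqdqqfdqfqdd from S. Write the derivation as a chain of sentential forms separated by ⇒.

S ⇒ qSS   [S ::= q S S]
qSS ⇒ qTS   [S ::= T]
qTS ⇒ qdS   [T ::= d]
qdS ⇒ qdqSS   [S ::= q S S]
qdqSS ⇒ qdqqS   [S ::= q]
qdqqS ⇒ qdqqqSS   [S ::= q S S]
qdqqqSS ⇒ qdqqqTS   [S ::= T]
qdqqqTS ⇒ qdqqqYqfS   [T ::= Y q f]
qdqqqYqfS ⇒ qdqqqdTdqfS   [Y ::= d T d]
qdqqqdTdqfS ⇒ qdqqqdYqfdqfS   [T ::= Y q f]
qdqqqdYqfdqfS ⇒ qdqqqdqqfdqfS   [Y ::= q]
qdqqqdqqfdqfS ⇒ qdqqqdqqfdqfT   [S ::= T]
qdqqqdqqfdqfT ⇒ qdqqqdqqfdqfSdd   [T ::= S d d]
qdqqqdqqfdqfSdd ⇒ qdqqqdqqfdqfqdd   [S ::= q]

S⇒qSS⇒qTS⇒qdS⇒qdqSS⇒qdqqS⇒qdqqqSS⇒qdqqqTS⇒qdqqqYqfS⇒qdqqqdTdqfS⇒qdqqqdYqfdqfS⇒qdqqqdqqfdqfS⇒qdqqqdqqfdqfT⇒qdqqqdqqfdqfSdd⇒qdqqqdqqfdqfqdd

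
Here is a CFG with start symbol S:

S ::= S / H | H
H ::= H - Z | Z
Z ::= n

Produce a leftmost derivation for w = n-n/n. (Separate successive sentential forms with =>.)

S => S/H => H/H => H-Z/H => Z-Z/H => n-Z/H => n-n/H => n-n/Z => n-n/n

S => S/H   [S ::= S / H]
S/H => H/H   [S ::= H]
H/H => H-Z/H   [H ::= H - Z]
H-Z/H => Z-Z/H   [H ::= Z]
Z-Z/H => n-Z/H   [Z ::= n]
n-Z/H => n-n/H   [Z ::= n]
n-n/H => n-n/Z   [H ::= Z]
n-n/Z => n-n/n   [Z ::= n]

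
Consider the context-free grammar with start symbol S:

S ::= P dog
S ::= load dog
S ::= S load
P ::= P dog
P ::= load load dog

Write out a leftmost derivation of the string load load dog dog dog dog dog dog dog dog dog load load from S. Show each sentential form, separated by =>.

S => S load   [S ::= S load]
S load => S load load   [S ::= S load]
S load load => P dog load load   [S ::= P dog]
P dog load load => P dog dog load load   [P ::= P dog]
P dog dog load load => P dog dog dog load load   [P ::= P dog]
P dog dog dog load load => P dog dog dog dog load load   [P ::= P dog]
P dog dog dog dog load load => P dog dog dog dog dog load load   [P ::= P dog]
P dog dog dog dog dog load load => P dog dog dog dog dog dog load load   [P ::= P dog]
P dog dog dog dog dog dog load load => P dog dog dog dog dog dog dog load load   [P ::= P dog]
P dog dog dog dog dog dog dog load load => P dog dog dog dog dog dog dog dog load load   [P ::= P dog]
P dog dog dog dog dog dog dog dog load load => load load dog dog dog dog dog dog dog dog dog load load   [P ::= load load dog]

S => S load => S load load => P dog load load => P dog dog load load => P dog dog dog load load => P dog dog dog dog load load => P dog dog dog dog dog load load => P dog dog dog dog dog dog load load => P dog dog dog dog dog dog dog load load => P dog dog dog dog dog dog dog dog load load => load load dog dog dog dog dog dog dog dog dog load load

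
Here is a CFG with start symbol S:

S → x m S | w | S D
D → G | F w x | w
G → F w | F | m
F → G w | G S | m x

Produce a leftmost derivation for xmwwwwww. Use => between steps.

S => SD   [S → S D]
SD => SDD   [S → S D]
SDD => xmSDD   [S → x m S]
xmSDD => xmSDDD   [S → S D]
xmSDDD => xmSDDDD   [S → S D]
xmSDDDD => xmSDDDDD   [S → S D]
xmSDDDDD => xmwDDDDD   [S → w]
xmwDDDDD => xmwwDDDD   [D → w]
xmwwDDDD => xmwwwDDD   [D → w]
xmwwwDDD => xmwwwwDD   [D → w]
xmwwwwDD => xmwwwwwD   [D → w]
xmwwwwwD => xmwwwwww   [D → w]

S => SD => SDD => xmSDD => xmSDDD => xmSDDDD => xmSDDDDD => xmwDDDDD => xmwwDDDD => xmwwwDDD => xmwwwwDD => xmwwwwwD => xmwwwwww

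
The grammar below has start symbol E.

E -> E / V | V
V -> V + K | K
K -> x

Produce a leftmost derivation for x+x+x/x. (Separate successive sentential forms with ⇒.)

E ⇒ E/V ⇒ V/V ⇒ V+K/V ⇒ V+K+K/V ⇒ K+K+K/V ⇒ x+K+K/V ⇒ x+x+K/V ⇒ x+x+x/V ⇒ x+x+x/K ⇒ x+x+x/x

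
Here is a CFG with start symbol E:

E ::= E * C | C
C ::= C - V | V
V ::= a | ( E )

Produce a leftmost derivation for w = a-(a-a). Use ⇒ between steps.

E ⇒ C   [E ::= C]
C ⇒ C-V   [C ::= C - V]
C-V ⇒ V-V   [C ::= V]
V-V ⇒ a-V   [V ::= a]
a-V ⇒ a-(E)   [V ::= ( E )]
a-(E) ⇒ a-(C)   [E ::= C]
a-(C) ⇒ a-(C-V)   [C ::= C - V]
a-(C-V) ⇒ a-(V-V)   [C ::= V]
a-(V-V) ⇒ a-(a-V)   [V ::= a]
a-(a-V) ⇒ a-(a-a)   [V ::= a]

E ⇒ C ⇒ C-V ⇒ V-V ⇒ a-V ⇒ a-(E) ⇒ a-(C) ⇒ a-(C-V) ⇒ a-(V-V) ⇒ a-(a-V) ⇒ a-(a-a)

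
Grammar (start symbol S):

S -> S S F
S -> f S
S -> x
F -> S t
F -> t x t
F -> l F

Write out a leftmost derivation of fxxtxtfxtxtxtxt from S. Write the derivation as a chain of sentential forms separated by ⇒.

S ⇒ SSF ⇒ SSFSF ⇒ SSFSFSF ⇒ fSSFSFSF ⇒ fxSFSFSF ⇒ fxxFSFSF ⇒ fxxtxtSFSF ⇒ fxxtxtfSFSF ⇒ fxxtxtfxFSF ⇒ fxxtxtfxtxtSF ⇒ fxxtxtfxtxtxF ⇒ fxxtxtfxtxtxtxt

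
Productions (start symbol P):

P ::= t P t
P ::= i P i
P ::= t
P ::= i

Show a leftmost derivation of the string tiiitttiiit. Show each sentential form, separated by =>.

P => tPt   [P ::= t P t]
tPt => tiPit   [P ::= i P i]
tiPit => tiiPiit   [P ::= i P i]
tiiPiit => tiiiPiiit   [P ::= i P i]
tiiiPiiit => tiiitPtiiit   [P ::= t P t]
tiiitPtiiit => tiiitttiiit   [P ::= t]

P => tPt => tiPit => tiiPiit => tiiiPiiit => tiiitPtiiit => tiiitttiiit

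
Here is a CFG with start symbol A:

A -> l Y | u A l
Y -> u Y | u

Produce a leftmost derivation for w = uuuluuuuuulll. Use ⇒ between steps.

A ⇒ uAl ⇒ uuAll ⇒ uuuAlll ⇒ uuulYlll ⇒ uuuluYlll ⇒ uuuluuYlll ⇒ uuuluuuYlll ⇒ uuuluuuuYlll ⇒ uuuluuuuuYlll ⇒ uuuluuuuuulll

A ⇒ uAl   [A -> u A l]
uAl ⇒ uuAll   [A -> u A l]
uuAll ⇒ uuuAlll   [A -> u A l]
uuuAlll ⇒ uuulYlll   [A -> l Y]
uuulYlll ⇒ uuuluYlll   [Y -> u Y]
uuuluYlll ⇒ uuuluuYlll   [Y -> u Y]
uuuluuYlll ⇒ uuuluuuYlll   [Y -> u Y]
uuuluuuYlll ⇒ uuuluuuuYlll   [Y -> u Y]
uuuluuuuYlll ⇒ uuuluuuuuYlll   [Y -> u Y]
uuuluuuuuYlll ⇒ uuuluuuuuulll   [Y -> u]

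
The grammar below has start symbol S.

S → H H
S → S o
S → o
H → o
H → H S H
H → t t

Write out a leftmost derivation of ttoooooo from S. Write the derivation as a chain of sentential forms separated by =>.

S => So   [S → S o]
So => HHo   [S → H H]
HHo => HSHHo   [H → H S H]
HSHHo => HSHSHHo   [H → H S H]
HSHSHHo => ttSHSHHo   [H → t t]
ttSHSHHo => ttoHSHHo   [S → o]
ttoHSHHo => ttooSHHo   [H → o]
ttooSHHo => ttoooHHo   [S → o]
ttoooHHo => ttooooHo   [H → o]
ttooooHo => ttoooooo   [H → o]

S=>So=>HHo=>HSHHo=>HSHSHHo=>ttSHSHHo=>ttoHSHHo=>ttooSHHo=>ttoooHHo=>ttooooHo=>ttoooooo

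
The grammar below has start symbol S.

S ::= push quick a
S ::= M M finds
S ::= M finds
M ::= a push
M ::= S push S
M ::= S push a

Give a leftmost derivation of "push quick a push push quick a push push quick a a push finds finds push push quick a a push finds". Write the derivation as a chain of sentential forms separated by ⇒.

S ⇒ M M finds   [S ::= M M finds]
M M finds ⇒ S push S M finds   [M ::= S push S]
S push S M finds ⇒ M finds push S M finds   [S ::= M finds]
M finds push S M finds ⇒ S push S finds push S M finds   [M ::= S push S]
S push S finds push S M finds ⇒ push quick a push S finds push S M finds   [S ::= push quick a]
push quick a push S finds push S M finds ⇒ push quick a push M M finds finds push S M finds   [S ::= M M finds]
push quick a push M M finds finds push S M finds ⇒ push quick a push S push S M finds finds push S M finds   [M ::= S push S]
push quick a push S push S M finds finds push S M finds ⇒ push quick a push push quick a push S M finds finds push S M finds   [S ::= push quick a]
push quick a push push quick a push S M finds finds push S M finds ⇒ push quick a push push quick a push push quick a M finds finds push S M finds   [S ::= push quick a]
push quick a push push quick a push push quick a M finds finds push S M finds ⇒ push quick a push push quick a push push quick a a push finds finds push S M finds   [M ::= a push]
push quick a push push quick a push push quick a a push finds finds push S M finds ⇒ push quick a push push quick a push push quick a a push finds finds push push quick a M finds   [S ::= push quick a]
push quick a push push quick a push push quick a a push finds finds push push quick a M finds ⇒ push quick a push push quick a push push quick a a push finds finds push push quick a a push finds   [M ::= a push]

S ⇒ M M finds ⇒ S push S M finds ⇒ M finds push S M finds ⇒ S push S finds push S M finds ⇒ push quick a push S finds push S M finds ⇒ push quick a push M M finds finds push S M finds ⇒ push quick a push S push S M finds finds push S M finds ⇒ push quick a push push quick a push S M finds finds push S M finds ⇒ push quick a push push quick a push push quick a M finds finds push S M finds ⇒ push quick a push push quick a push push quick a a push finds finds push S M finds ⇒ push quick a push push quick a push push quick a a push finds finds push push quick a M finds ⇒ push quick a push push quick a push push quick a a push finds finds push push quick a a push finds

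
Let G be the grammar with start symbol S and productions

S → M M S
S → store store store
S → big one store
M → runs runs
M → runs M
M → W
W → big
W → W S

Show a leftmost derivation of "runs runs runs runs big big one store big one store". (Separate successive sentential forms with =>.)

S => M M S => runs M M S => runs runs runs M S => runs runs runs runs M S => runs runs runs runs W S => runs runs runs runs W S S => runs runs runs runs big S S => runs runs runs runs big big one store S => runs runs runs runs big big one store big one store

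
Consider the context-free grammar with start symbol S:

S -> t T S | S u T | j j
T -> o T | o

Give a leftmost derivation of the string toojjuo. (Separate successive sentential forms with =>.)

S => SuT => tTSuT => toTSuT => tooSuT => toojjuT => toojjuo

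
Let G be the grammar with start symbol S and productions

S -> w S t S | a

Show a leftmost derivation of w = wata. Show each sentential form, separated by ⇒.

S ⇒ wStS ⇒ watS ⇒ wata

S ⇒ wStS   [S -> w S t S]
wStS ⇒ watS   [S -> a]
watS ⇒ wata   [S -> a]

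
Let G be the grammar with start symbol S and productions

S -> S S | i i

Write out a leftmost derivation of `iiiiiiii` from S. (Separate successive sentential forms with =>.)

S=>SS=>iiS=>iiSS=>iiSSS=>iiiiSS=>iiiiiiS=>iiiiiiii

S => SS   [S -> S S]
SS => iiS   [S -> i i]
iiS => iiSS   [S -> S S]
iiSS => iiSSS   [S -> S S]
iiSSS => iiiiSS   [S -> i i]
iiiiSS => iiiiiiS   [S -> i i]
iiiiiiS => iiiiiiii   [S -> i i]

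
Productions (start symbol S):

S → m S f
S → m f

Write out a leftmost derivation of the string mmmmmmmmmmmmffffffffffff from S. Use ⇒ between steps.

S ⇒ mSf ⇒ mmSff ⇒ mmmSfff ⇒ mmmmSffff ⇒ mmmmmSfffff ⇒ mmmmmmSffffff ⇒ mmmmmmmSfffffff ⇒ mmmmmmmmSffffffff ⇒ mmmmmmmmmSfffffffff ⇒ mmmmmmmmmmSffffffffff ⇒ mmmmmmmmmmmSfffffffffff ⇒ mmmmmmmmmmmmffffffffffff

S ⇒ mSf   [S → m S f]
mSf ⇒ mmSff   [S → m S f]
mmSff ⇒ mmmSfff   [S → m S f]
mmmSfff ⇒ mmmmSffff   [S → m S f]
mmmmSffff ⇒ mmmmmSfffff   [S → m S f]
mmmmmSfffff ⇒ mmmmmmSffffff   [S → m S f]
mmmmmmSffffff ⇒ mmmmmmmSfffffff   [S → m S f]
mmmmmmmSfffffff ⇒ mmmmmmmmSffffffff   [S → m S f]
mmmmmmmmSffffffff ⇒ mmmmmmmmmSfffffffff   [S → m S f]
mmmmmmmmmSfffffffff ⇒ mmmmmmmmmmSffffffffff   [S → m S f]
mmmmmmmmmmSffffffffff ⇒ mmmmmmmmmmmSfffffffffff   [S → m S f]
mmmmmmmmmmmSfffffffffff ⇒ mmmmmmmmmmmmffffffffffff   [S → m f]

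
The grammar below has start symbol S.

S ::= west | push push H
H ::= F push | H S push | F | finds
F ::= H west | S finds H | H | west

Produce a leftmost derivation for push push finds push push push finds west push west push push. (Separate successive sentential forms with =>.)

S => push push H => push push H S push => push push F push S push => push push H push S push => push push finds push S push => push push finds push push push H push => push push finds push push push F push push => push push finds push push push H west push push => push push finds push push push H S push west push push => push push finds push push push finds S push west push push => push push finds push push push finds west push west push push

S => push push H   [S ::= push push H]
push push H => push push H S push   [H ::= H S push]
push push H S push => push push F push S push   [H ::= F push]
push push F push S push => push push H push S push   [F ::= H]
push push H push S push => push push finds push S push   [H ::= finds]
push push finds push S push => push push finds push push push H push   [S ::= push push H]
push push finds push push push H push => push push finds push push push F push push   [H ::= F push]
push push finds push push push F push push => push push finds push push push H west push push   [F ::= H west]
push push finds push push push H west push push => push push finds push push push H S push west push push   [H ::= H S push]
push push finds push push push H S push west push push => push push finds push push push finds S push west push push   [H ::= finds]
push push finds push push push finds S push west push push => push push finds push push push finds west push west push push   [S ::= west]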